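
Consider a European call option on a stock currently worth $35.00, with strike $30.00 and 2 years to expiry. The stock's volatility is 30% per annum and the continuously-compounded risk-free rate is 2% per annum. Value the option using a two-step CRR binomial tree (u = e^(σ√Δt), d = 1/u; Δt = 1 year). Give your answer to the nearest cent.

CRR parameters: u = e^(σ√Δt) = e^(0.3·√1) = 1.3499, d = 1/u = 0.7408
Per-period rate: rΔt = 0.02·1 = 0.02, so R = e^0.02 = 1.0202
Risk-neutral probability p = (e^0.02 − 0.7408)/(1.3499 − 0.7408) = 0.2794/0.6090 = 0.4587
Terminal stock prices: S_uu = 63.77, S_ud = 35, S_dd = 19.21
Terminal payoffs (S − K): max(33.77, 0) = 33.77, max(5, 0) = 5, max(-10.79, 0) = 0
Node u (S = 47.25): V_u = e^(−0.02)·[0.4587·33.7742 + 0.5413·5.0000] = 17.8391
Node d (S = 25.93): V_d = e^(−0.02)·[0.4587·5.0000 + 0.5413·0.0000] = 2.2482
Node 0 (S = 35): V_0 = e^(−0.02)·[0.4587·17.8391 + 0.5413·2.2482] = 9.2140

$9.21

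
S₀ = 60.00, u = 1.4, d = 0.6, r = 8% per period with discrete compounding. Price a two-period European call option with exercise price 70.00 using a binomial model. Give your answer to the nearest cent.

14.69

Risk-neutral probability p = (1 + 0.08 − 0.6)/(1.4 − 0.6) = 0.4800/0.8000 = 0.6000
Terminal stock prices: S_uu = 117.6, S_ud = 50.4, S_dd = 21.6
Terminal payoffs (S − K): max(47.6, 0) = 47.6, max(-19.6, 0) = 0, max(-48.4, 0) = 0
Node u (S = 84): V_u = 1/1.08·[0.6000·47.6000 + 0.4000·0.0000] = 26.4444
Node d (S = 36): V_d = 1/1.08·[0.6000·0.0000 + 0.4000·0.0000] = 0.0000
Node 0 (S = 60): V_0 = 1/1.08·[0.6000·26.4444 + 0.4000·0.0000] = 14.6914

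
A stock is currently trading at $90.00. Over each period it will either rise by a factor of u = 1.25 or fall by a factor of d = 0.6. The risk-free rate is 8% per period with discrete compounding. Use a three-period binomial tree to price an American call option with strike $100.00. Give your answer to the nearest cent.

Risk-neutral probability p = (1 + 0.08 − 0.6)/(1.25 − 0.6) = 0.4800/0.6500 = 0.7385
Terminal stock prices: S_uuu = 175.8, S_uud = 84.38, S_udd = 40.5, S_ddd = 19.44
Terminal payoffs (S − K): max(75.78, 0) = 75.78, max(-15.62, 0) = 0, max(-59.5, 0) = 0, max(-80.56, 0) = 0
Node uu (S = 140.6): continuation = 1/1.08·[0.7385·75.7812 + 0.2615·0.0000] = 51.8162; exercise value = 40.6250 ≤ continuation, so V_uu = 51.8162
Node ud (S = 67.5): continuation = 1/1.08·[0.7385·0.0000 + 0.2615·0.0000] = 0.0000; exercise value = 0.0000 ≤ continuation, so V_ud = 0.0000
Node dd (S = 32.4): continuation = 1/1.08·[0.7385·0.0000 + 0.2615·0.0000] = 0.0000; exercise value = 0.0000 ≤ continuation, so V_dd = 0.0000
Node u (S = 112.5): continuation = 1/1.08·[0.7385·51.8162 + 0.2615·0.0000] = 35.4299; exercise value = 12.5000 ≤ continuation, so V_u = 35.4299
Node d (S = 54): continuation = 1/1.08·[0.7385·0.0000 + 0.2615·0.0000] = 0.0000; exercise value = 0.0000 ≤ continuation, so V_d = 0.0000
Node 0 (S = 90): continuation = 1/1.08·[0.7385·35.4299 + 0.2615·0.0000] = 24.2256; exercise value = 0.0000 ≤ continuation, so V_0 = 24.2256

$24.23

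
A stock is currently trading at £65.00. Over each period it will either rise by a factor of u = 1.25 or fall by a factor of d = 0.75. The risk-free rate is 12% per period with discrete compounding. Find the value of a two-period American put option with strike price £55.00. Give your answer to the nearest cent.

Risk-neutral probability p = (1 + 0.12 − 0.75)/(1.25 − 0.75) = 0.3700/0.5000 = 0.7400
Terminal stock prices: S_uu = 101.6, S_ud = 60.94, S_dd = 36.56
Terminal payoffs (K − S): max(-46.56, 0) = 0, max(-5.938, 0) = 0, max(18.44, 0) = 18.44
Node u (S = 81.25): continuation = 1/1.12·[0.7400·0.0000 + 0.2600·0.0000] = 0.0000; exercise value = 0.0000 ≤ continuation, so V_u = 0.0000
Node d (S = 48.75): continuation = 1/1.12·[0.7400·0.0000 + 0.2600·18.4375] = 4.2801; exercise value = 6.2500 > continuation, so V_d = 6.2500 (exercise)
Node 0 (S = 65): continuation = 1/1.12·[0.7400·0.0000 + 0.2600·6.2500] = 1.4509; exercise value = 0.0000 ≤ continuation, so V_0 = 1.4509

£1.45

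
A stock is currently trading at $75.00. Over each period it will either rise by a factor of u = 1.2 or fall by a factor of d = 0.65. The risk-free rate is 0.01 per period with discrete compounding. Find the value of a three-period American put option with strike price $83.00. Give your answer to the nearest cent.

Risk-neutral probability p = (1 + 0.01 − 0.65)/(1.2 − 0.65) = 0.3600/0.5500 = 0.6545
Terminal stock prices: S_uuu = 129.6, S_uud = 70.2, S_udd = 38.03, S_ddd = 20.6
Terminal payoffs (K − S): max(-46.6, 0) = 0, max(12.8, 0) = 12.8, max(44.97, 0) = 44.97, max(62.4, 0) = 62.4
Node uu (S = 108): continuation = 1/1.01·[0.6545·0.0000 + 0.3455·12.8000] = 4.3780; exercise value = 0.0000 ≤ continuation, so V_uu = 4.3780
Node ud (S = 58.5): continuation = 1/1.01·[0.6545·12.8000 + 0.3455·44.9750] = 23.6782; exercise value = 24.5000 > continuation, so V_ud = 24.5000 (exercise)
Node dd (S = 31.69): continuation = 1/1.01·[0.6545·44.9750 + 0.3455·62.4031] = 50.4907; exercise value = 51.3125 > continuation, so V_dd = 51.3125 (exercise)
Node u (S = 90): continuation = 1/1.01·[0.6545·4.3780 + 0.3455·24.5000] = 11.2171; exercise value = 0.0000 ≤ continuation, so V_u = 11.2171
Node d (S = 48.75): continuation = 1/1.01·[0.6545·24.5000 + 0.3455·51.3125] = 33.4282; exercise value = 34.2500 > continuation, so V_d = 34.2500 (exercise)
Node 0 (S = 75): continuation = 1/1.01·[0.6545·11.2171 + 0.3455·34.2500] = 18.9841; exercise value = 8.0000 ≤ continuation, so V_0 = 18.9841

$18.98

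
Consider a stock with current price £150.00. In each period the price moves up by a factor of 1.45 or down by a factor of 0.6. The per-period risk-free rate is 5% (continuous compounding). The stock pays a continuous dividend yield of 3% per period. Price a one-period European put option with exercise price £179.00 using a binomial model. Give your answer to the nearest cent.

Per-period risk-free factor R = e^0.05 = 1.0513; dividend-adjusted growth = e^(0.05−0.03) = 1.0202.
Risk-neutral probability p = (1.0202 − 0.6)/(1.45 − 0.6) = 0.4202/0.8500 = 0.4944
Terminal stock prices: S_u = 217.5, S_d = 90
Terminal payoffs (K − S): max(-38.5, 0) = 0, max(89, 0) = 89
Node 0 (S = 150): V_0 = e^(−0.05)·[0.4944·0.0000 + 0.5056·89.0000] = 42.8077

£42.81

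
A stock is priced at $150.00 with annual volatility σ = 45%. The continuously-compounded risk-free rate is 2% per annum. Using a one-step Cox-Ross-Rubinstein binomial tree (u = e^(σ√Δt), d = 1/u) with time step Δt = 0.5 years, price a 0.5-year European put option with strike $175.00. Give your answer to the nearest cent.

CRR parameters: u = e^(σ√Δt) = e^(0.45·√0.5) = 1.3746, d = 1/u = 0.7275
Per-period rate: rΔt = 0.02·0.5 = 0.01, so R = e^0.01 = 1.0101
Risk-neutral probability p = (e^0.01 − 0.7275)/(1.3746 − 0.7275) = 0.2826/0.6472 = 0.4366
Terminal stock prices: S_u = 206.2, S_d = 109.1
Terminal payoffs (K − S): max(-31.2, 0) = 0, max(65.88, 0) = 65.88
Node 0 (S = 150): V_0 = e^(−0.01)·[0.4366·0.0000 + 0.5634·65.8812] = 36.7453

$36.75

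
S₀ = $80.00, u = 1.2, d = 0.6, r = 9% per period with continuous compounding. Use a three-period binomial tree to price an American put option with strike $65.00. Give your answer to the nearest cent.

Risk-neutral probability p = (e^0.09 − 0.6)/(1.2 − 0.6) = 0.4942/0.6000 = 0.8236
Terminal stock prices: S_uuu = 138.2, S_uud = 69.12, S_udd = 34.56, S_ddd = 17.28
Terminal payoffs (K − S): max(-73.24, 0) = 0, max(-4.12, 0) = 0, max(30.44, 0) = 30.44, max(47.72, 0) = 47.72
Node uu (S = 115.2): continuation = e^(−0.09)·[0.8236·0.0000 + 0.1764·0.0000] = 0.0000; exercise value = 0.0000 ≤ continuation, so V_uu = 0.0000
Node ud (S = 57.6): continuation = e^(−0.09)·[0.8236·0.0000 + 0.1764·30.4400] = 4.9068; exercise value = 7.4000 > continuation, so V_ud = 7.4000 (exercise)
Node dd (S = 28.8): continuation = e^(−0.09)·[0.8236·30.4400 + 0.1764·47.7200] = 30.6055; exercise value = 36.2000 > continuation, so V_dd = 36.2000 (exercise)
Node u (S = 96): continuation = e^(−0.09)·[0.8236·0.0000 + 0.1764·7.4000] = 1.1928; exercise value = 0.0000 ≤ continuation, so V_u = 1.1928
Node d (S = 48): continuation = e^(−0.09)·[0.8236·7.4000 + 0.1764·36.2000] = 11.4055; exercise value = 17.0000 > continuation, so V_d = 17.0000 (exercise)
Node 0 (S = 80): continuation = e^(−0.09)·[0.8236·1.1928 + 0.1764·17.0000] = 3.6382; exercise value = 0.0000 ≤ continuation, so V_0 = 3.6382

$3.64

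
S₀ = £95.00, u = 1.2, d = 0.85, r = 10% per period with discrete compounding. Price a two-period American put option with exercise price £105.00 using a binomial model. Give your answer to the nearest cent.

£10.00

Risk-neutral probability p = (1 + 0.1 − 0.85)/(1.2 − 0.85) = 0.2500/0.3500 = 0.7143
Terminal stock prices: S_uu = 136.8, S_ud = 96.9, S_dd = 68.64
Terminal payoffs (K − S): max(-31.8, 0) = 0, max(8.1, 0) = 8.1, max(36.36, 0) = 36.36
Node u (S = 114): continuation = 1/1.1·[0.7143·0.0000 + 0.2857·8.1000] = 2.1039; exercise value = 0.0000 ≤ continuation, so V_u = 2.1039
Node d (S = 80.75): continuation = 1/1.1·[0.7143·8.1000 + 0.2857·36.3625] = 14.7045; exercise value = 24.2500 > continuation, so V_d = 24.2500 (exercise)
Node 0 (S = 95): continuation = 1/1.1·[0.7143·2.1039 + 0.2857·24.2500] = 7.6649; exercise value = 10.0000 > continuation, so V_0 = 10.0000 (exercise)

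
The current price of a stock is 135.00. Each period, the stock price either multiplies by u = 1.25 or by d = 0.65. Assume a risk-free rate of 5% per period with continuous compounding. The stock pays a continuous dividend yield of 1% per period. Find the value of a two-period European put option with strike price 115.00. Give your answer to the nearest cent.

8.56

Per-period risk-free factor R = e^0.05 = 1.0513; dividend-adjusted growth = e^(0.05−0.01) = 1.0408.
Risk-neutral probability p = (1.0408 − 0.65)/(1.25 − 0.65) = 0.3908/0.6000 = 0.6514
Terminal stock prices: S_uu = 210.9, S_ud = 109.7, S_dd = 57.04
Terminal payoffs (K − S): max(-95.94, 0) = 0, max(5.312, 0) = 5.312, max(57.96, 0) = 57.96
Node u (S = 168.8): V_u = e^(−0.05)·[0.6514·0.0000 + 0.3486·5.3125] = 1.7619
Node d (S = 87.75): V_d = e^(−0.05)·[0.6514·5.3125 + 0.3486·57.9625] = 22.5145
Node 0 (S = 135): V_0 = e^(−0.05)·[0.6514·1.7619 + 0.3486·22.5145] = 8.5584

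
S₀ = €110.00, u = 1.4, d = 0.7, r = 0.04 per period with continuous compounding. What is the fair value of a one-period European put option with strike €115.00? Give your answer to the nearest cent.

Risk-neutral probability p = (e^0.04 − 0.7)/(1.4 − 0.7) = 0.3408/0.7000 = 0.4869
Terminal stock prices: S_u = 154, S_d = 77
Terminal payoffs (K − S): max(-39, 0) = 0, max(38, 0) = 38
Node 0 (S = 110): V_0 = e^(−0.04)·[0.4869·0.0000 + 0.5131·38.0000] = 18.7343

€18.73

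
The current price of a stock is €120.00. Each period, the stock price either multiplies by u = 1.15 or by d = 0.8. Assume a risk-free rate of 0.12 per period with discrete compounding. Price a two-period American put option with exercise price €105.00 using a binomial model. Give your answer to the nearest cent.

Risk-neutral probability p = (1 + 0.12 − 0.8)/(1.15 − 0.8) = 0.3200/0.3500 = 0.9143
Terminal stock prices: S_uu = 158.7, S_ud = 110.4, S_dd = 76.8
Terminal payoffs (K − S): max(-53.7, 0) = 0, max(-5.4, 0) = 0, max(28.2, 0) = 28.2
Node u (S = 138): continuation = 1/1.12·[0.9143·0.0000 + 0.0857·0.0000] = 0.0000; exercise value = 0.0000 ≤ continuation, so V_u = 0.0000
Node d (S = 96): continuation = 1/1.12·[0.9143·0.0000 + 0.0857·28.2000] = 2.1582; exercise value = 9.0000 > continuation, so V_d = 9.0000 (exercise)
Node 0 (S = 120): continuation = 1/1.12·[0.9143·0.0000 + 0.0857·9.0000] = 0.6888; exercise value = 0.0000 ≤ continuation, so V_0 = 0.6888

€0.69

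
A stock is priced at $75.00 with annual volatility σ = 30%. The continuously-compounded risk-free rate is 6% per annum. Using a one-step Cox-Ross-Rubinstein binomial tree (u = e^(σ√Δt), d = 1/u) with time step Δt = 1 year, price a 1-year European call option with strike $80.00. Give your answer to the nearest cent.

CRR parameters: u = e^(σ√Δt) = e^(0.3·√1) = 1.3499, d = 1/u = 0.7408
Per-period rate: rΔt = 0.06·1 = 0.06, so R = e^0.06 = 1.0618
Risk-neutral probability p = (e^0.06 − 0.7408)/(1.3499 − 0.7408) = 0.3210/0.6090 = 0.5271
Terminal stock prices: S_u = 101.2, S_d = 55.56
Terminal payoffs (S − K): max(21.24, 0) = 21.24, max(-24.44, 0) = 0
Node 0 (S = 75): V_0 = e^(−0.06)·[0.5271·21.2394 + 0.4729·0.0000] = 10.5431

$10.54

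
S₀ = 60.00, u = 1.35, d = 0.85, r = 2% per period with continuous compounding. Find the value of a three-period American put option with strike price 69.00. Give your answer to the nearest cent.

13.64

Risk-neutral probability p = (e^0.02 − 0.85)/(1.35 − 0.85) = 0.1702/0.5000 = 0.3404
Terminal stock prices: S_uuu = 147.6, S_uud = 92.95, S_udd = 58.52, S_ddd = 36.85
Terminal payoffs (K − S): max(-78.62, 0) = 0, max(-23.95, 0) = 0, max(10.48, 0) = 10.48, max(32.15, 0) = 32.15
Node uu (S = 109.4): continuation = e^(−0.02)·[0.3404·0.0000 + 0.6596·0.0000] = 0.0000; exercise value = 0.0000 ≤ continuation, so V_uu = 0.0000
Node ud (S = 68.85): continuation = e^(−0.02)·[0.3404·0.0000 + 0.6596·10.4775] = 6.7741; exercise value = 0.1500 ≤ continuation, so V_ud = 6.7741
Node dd (S = 43.35): continuation = e^(−0.02)·[0.3404·10.4775 + 0.6596·32.1525] = 24.2837; exercise value = 25.6500 > continuation, so V_dd = 25.6500 (exercise)
Node u (S = 81): continuation = e^(−0.02)·[0.3404·0.0000 + 0.6596·6.7741] = 4.3797; exercise value = 0.0000 ≤ continuation, so V_u = 4.3797
Node d (S = 51): continuation = e^(−0.02)·[0.3404·6.7741 + 0.6596·25.6500] = 18.8439; exercise value = 18.0000 ≤ continuation, so V_d = 18.8439
Node 0 (S = 60): continuation = e^(−0.02)·[0.3404·4.3797 + 0.6596·18.8439] = 13.6446; exercise value = 9.0000 ≤ continuation, so V_0 = 13.6446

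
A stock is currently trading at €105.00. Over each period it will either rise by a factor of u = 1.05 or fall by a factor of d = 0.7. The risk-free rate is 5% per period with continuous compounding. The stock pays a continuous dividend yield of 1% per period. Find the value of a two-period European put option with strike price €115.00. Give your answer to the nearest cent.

Per-period risk-free factor R = e^0.05 = 1.0513; dividend-adjusted growth = e^(0.05−0.01) = 1.0408.
Risk-neutral probability p = (1.0408 − 0.7)/(1.05 − 0.7) = 0.3408/0.3500 = 0.9737
Terminal stock prices: S_uu = 115.8, S_ud = 77.17, S_dd = 51.45
Terminal payoffs (K − S): max(-0.7625, 0) = 0, max(37.83, 0) = 37.83, max(63.55, 0) = 63.55
Node u (S = 110.2): V_u = e^(−0.05)·[0.9737·0.0000 + 0.0263·37.8250] = 0.9447
Node d (S = 73.5): V_d = e^(−0.05)·[0.9737·37.8250 + 0.0263·63.5500] = 36.6227
Node 0 (S = 105): V_0 = e^(−0.05)·[0.9737·0.9447 + 0.0263·36.6227] = 1.7896

€1.79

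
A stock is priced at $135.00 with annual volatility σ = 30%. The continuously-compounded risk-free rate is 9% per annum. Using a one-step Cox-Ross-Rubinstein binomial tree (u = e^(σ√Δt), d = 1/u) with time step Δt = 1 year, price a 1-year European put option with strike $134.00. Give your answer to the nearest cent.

$13.04

CRR parameters: u = e^(σ√Δt) = e^(0.3·√1) = 1.3499, d = 1/u = 0.7408
Per-period rate: rΔt = 0.09·1 = 0.09, so R = e^0.09 = 1.0942
Risk-neutral probability p = (e^0.09 − 0.7408)/(1.3499 − 0.7408) = 0.3534/0.6090 = 0.5802
Terminal stock prices: S_u = 182.2, S_d = 100
Terminal payoffs (K − S): max(-48.23, 0) = 0, max(33.99, 0) = 33.99
Node 0 (S = 135): V_0 = e^(−0.09)·[0.5802·0.0000 + 0.4198·33.9895] = 13.0412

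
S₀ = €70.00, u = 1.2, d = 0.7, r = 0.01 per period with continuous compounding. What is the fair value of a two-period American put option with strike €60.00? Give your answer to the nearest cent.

€4.41

Risk-neutral probability p = (e^0.01 − 0.7)/(1.2 − 0.7) = 0.3101/0.5000 = 0.6201
Terminal stock prices: S_uu = 100.8, S_ud = 58.8, S_dd = 34.3
Terminal payoffs (K − S): max(-40.8, 0) = 0, max(1.2, 0) = 1.2, max(25.7, 0) = 25.7
Node u (S = 84): continuation = e^(−0.01)·[0.6201·0.0000 + 0.3799·1.2000] = 0.4513; exercise value = 0.0000 ≤ continuation, so V_u = 0.4513
Node d (S = 49): continuation = e^(−0.01)·[0.6201·1.2000 + 0.3799·25.7000] = 10.4030; exercise value = 11.0000 > continuation, so V_d = 11.0000 (exercise)
Node 0 (S = 70): continuation = e^(−0.01)·[0.6201·0.4513 + 0.3799·11.0000] = 4.4144; exercise value = 0.0000 ≤ continuation, so V_0 = 4.4144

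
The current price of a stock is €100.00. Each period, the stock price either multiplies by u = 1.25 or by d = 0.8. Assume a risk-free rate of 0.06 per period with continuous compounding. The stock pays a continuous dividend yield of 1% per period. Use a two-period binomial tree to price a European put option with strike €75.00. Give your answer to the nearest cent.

Per-period risk-free factor R = e^0.06 = 1.0618; dividend-adjusted growth = e^(0.06−0.01) = 1.0513.
Risk-neutral probability p = (1.0513 − 0.8)/(1.25 − 0.8) = 0.2513/0.4500 = 0.5584
Terminal stock prices: S_uu = 156.2, S_ud = 100, S_dd = 64
Terminal payoffs (K − S): max(-81.25, 0) = 0, max(-25, 0) = 0, max(11, 0) = 11
Node u (S = 125): V_u = e^(−0.06)·[0.5584·0.0000 + 0.4416·0.0000] = 0.0000
Node d (S = 80): V_d = e^(−0.06)·[0.5584·0.0000 + 0.4416·11.0000] = 4.5749
Node 0 (S = 100): V_0 = e^(−0.06)·[0.5584·0.0000 + 0.4416·4.5749] = 1.9027

€1.90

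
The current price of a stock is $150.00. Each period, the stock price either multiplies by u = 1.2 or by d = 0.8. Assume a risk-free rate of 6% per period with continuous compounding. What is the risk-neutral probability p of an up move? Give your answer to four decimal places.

p = 0.6546

Risk-neutral probability p = (e^0.06 − 0.8)/(1.2 − 0.8) = 0.2618/0.4000 = 0.6546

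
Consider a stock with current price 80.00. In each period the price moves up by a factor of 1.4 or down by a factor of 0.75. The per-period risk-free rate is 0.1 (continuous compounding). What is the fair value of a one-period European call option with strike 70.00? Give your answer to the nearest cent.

20.77

Risk-neutral probability p = (e^0.1 − 0.75)/(1.4 − 0.75) = 0.3552/0.6500 = 0.5464
Terminal stock prices: S_u = 112, S_d = 60
Terminal payoffs (S − K): max(42, 0) = 42, max(-10, 0) = 0
Node 0 (S = 80): V_0 = e^(−0.1)·[0.5464·42.0000 + 0.4536·0.0000] = 20.7656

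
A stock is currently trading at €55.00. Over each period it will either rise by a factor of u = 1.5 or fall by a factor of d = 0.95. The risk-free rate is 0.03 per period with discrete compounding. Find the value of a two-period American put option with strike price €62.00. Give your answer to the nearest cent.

Risk-neutral probability p = (1 + 0.03 − 0.95)/(1.5 − 0.95) = 0.0800/0.5500 = 0.1455
Terminal stock prices: S_uu = 123.8, S_ud = 78.38, S_dd = 49.64
Terminal payoffs (K − S): max(-61.75, 0) = 0, max(-16.38, 0) = 0, max(12.36, 0) = 12.36
Node u (S = 82.5): continuation = 1/1.03·[0.1455·0.0000 + 0.8545·0.0000] = 0.0000; exercise value = 0.0000 ≤ continuation, so V_u = 0.0000
Node d (S = 52.25): continuation = 1/1.03·[0.1455·0.0000 + 0.8545·12.3625] = 10.2566; exercise value = 9.7500 ≤ continuation, so V_d = 10.2566
Node 0 (S = 55): continuation = 1/1.03·[0.1455·0.0000 + 0.8545·10.2566] = 8.5095; exercise value = 7.0000 ≤ continuation, so V_0 = 8.5095

€8.51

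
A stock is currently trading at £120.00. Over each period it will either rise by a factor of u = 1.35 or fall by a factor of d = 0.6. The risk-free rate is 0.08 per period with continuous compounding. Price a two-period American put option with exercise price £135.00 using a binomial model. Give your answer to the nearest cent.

£28.06

Risk-neutral probability p = (e^0.08 − 0.6)/(1.35 − 0.6) = 0.4833/0.7500 = 0.6444
Terminal stock prices: S_uu = 218.7, S_ud = 97.2, S_dd = 43.2
Terminal payoffs (K − S): max(-83.7, 0) = 0, max(37.8, 0) = 37.8, max(91.8, 0) = 91.8
Node u (S = 162): continuation = e^(−0.08)·[0.6444·0.0000 + 0.3556·37.8000] = 12.4088; exercise value = 0.0000 ≤ continuation, so V_u = 12.4088
Node d (S = 72): continuation = e^(−0.08)·[0.6444·37.8000 + 0.3556·91.8000] = 52.6207; exercise value = 63.0000 > continuation, so V_d = 63.0000 (exercise)
Node 0 (S = 120): continuation = e^(−0.08)·[0.6444·12.4088 + 0.3556·63.0000] = 28.0627; exercise value = 15.0000 ≤ continuation, so V_0 = 28.0627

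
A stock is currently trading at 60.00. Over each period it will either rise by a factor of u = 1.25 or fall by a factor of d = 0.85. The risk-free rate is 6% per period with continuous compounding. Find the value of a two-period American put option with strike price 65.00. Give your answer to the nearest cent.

6.48

Risk-neutral probability p = (e^0.06 − 0.85)/(1.25 − 0.85) = 0.2118/0.4000 = 0.5296
Terminal stock prices: S_uu = 93.75, S_ud = 63.75, S_dd = 43.35
Terminal payoffs (K − S): max(-28.75, 0) = 0, max(1.25, 0) = 1.25, max(21.65, 0) = 21.65
Node u (S = 75): continuation = e^(−0.06)·[0.5296·0.0000 + 0.4704·1.2500] = 0.5538; exercise value = 0.0000 ≤ continuation, so V_u = 0.5538
Node d (S = 51): continuation = e^(−0.06)·[0.5296·1.2500 + 0.4704·21.6500] = 10.2147; exercise value = 14.0000 > continuation, so V_d = 14.0000 (exercise)
Node 0 (S = 60): continuation = e^(−0.06)·[0.5296·0.5538 + 0.4704·14.0000] = 6.4784; exercise value = 5.0000 ≤ continuation, so V_0 = 6.4784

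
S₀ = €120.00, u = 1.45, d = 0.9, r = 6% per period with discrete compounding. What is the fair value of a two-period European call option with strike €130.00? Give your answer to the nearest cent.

Risk-neutral probability p = (1 + 0.06 − 0.9)/(1.45 − 0.9) = 0.1600/0.5500 = 0.2909
Terminal stock prices: S_uu = 252.3, S_ud = 156.6, S_dd = 97.2
Terminal payoffs (S − K): max(122.3, 0) = 122.3, max(26.6, 0) = 26.6, max(-32.8, 0) = 0
Node u (S = 174): V_u = 1/1.06·[0.2909·122.3000 + 0.7091·26.6000] = 51.3585
Node d (S = 108): V_d = 1/1.06·[0.2909·26.6000 + 0.7091·0.0000] = 7.3002
Node 0 (S = 120): V_0 = 1/1.06·[0.2909·51.3585 + 0.7091·7.3002] = 18.9784

€18.98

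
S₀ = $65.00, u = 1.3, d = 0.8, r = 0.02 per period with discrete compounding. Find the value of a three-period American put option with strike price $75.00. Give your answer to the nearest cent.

Risk-neutral probability p = (1 + 0.02 − 0.8)/(1.3 − 0.8) = 0.2200/0.5000 = 0.4400
Terminal stock prices: S_uuu = 142.8, S_uud = 87.88, S_udd = 54.08, S_ddd = 33.28
Terminal payoffs (K − S): max(-67.81, 0) = 0, max(-12.88, 0) = 0, max(20.92, 0) = 20.92, max(41.72, 0) = 41.72
Node uu (S = 109.9): continuation = 1/1.02·[0.4400·0.0000 + 0.5600·0.0000] = 0.0000; exercise value = 0.0000 ≤ continuation, so V_uu = 0.0000
Node ud (S = 67.6): continuation = 1/1.02·[0.4400·0.0000 + 0.5600·20.9200] = 11.4855; exercise value = 7.4000 ≤ continuation, so V_ud = 11.4855
Node dd (S = 41.6): continuation = 1/1.02·[0.4400·20.9200 + 0.5600·41.7200] = 31.9294; exercise value = 33.4000 > continuation, so V_dd = 33.4000 (exercise)
Node u (S = 84.5): continuation = 1/1.02·[0.4400·0.0000 + 0.5600·11.4855] = 6.3058; exercise value = 0.0000 ≤ continuation, so V_u = 6.3058
Node d (S = 52): continuation = 1/1.02·[0.4400·11.4855 + 0.5600·33.4000] = 23.2918; exercise value = 23.0000 ≤ continuation, so V_d = 23.2918
Node 0 (S = 65): continuation = 1/1.02·[0.4400·6.3058 + 0.5600·23.2918] = 15.5078; exercise value = 10.0000 ≤ continuation, so V_0 = 15.5078

$15.51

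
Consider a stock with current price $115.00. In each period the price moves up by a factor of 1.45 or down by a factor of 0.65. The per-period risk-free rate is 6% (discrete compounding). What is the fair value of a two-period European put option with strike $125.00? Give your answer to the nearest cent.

Risk-neutral probability p = (1 + 0.06 − 0.65)/(1.45 − 0.65) = 0.4100/0.8000 = 0.5125
Terminal stock prices: S_uu = 241.8, S_ud = 108.4, S_dd = 48.59
Terminal payoffs (K − S): max(-116.8, 0) = 0, max(16.61, 0) = 16.61, max(76.41, 0) = 76.41
Node u (S = 166.8): V_u = 1/1.06·[0.5125·0.0000 + 0.4875·16.6125] = 7.6402
Node d (S = 74.75): V_d = 1/1.06·[0.5125·16.6125 + 0.4875·76.4125] = 43.1745
Node 0 (S = 115): V_0 = 1/1.06·[0.5125·7.6402 + 0.4875·43.1745] = 23.5502

$23.55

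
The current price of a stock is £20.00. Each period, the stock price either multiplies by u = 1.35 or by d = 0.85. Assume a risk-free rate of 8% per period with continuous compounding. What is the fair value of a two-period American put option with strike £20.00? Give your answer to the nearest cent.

£1.48

Risk-neutral probability p = (e^0.08 − 0.85)/(1.35 − 0.85) = 0.2333/0.5000 = 0.4666
Terminal stock prices: S_uu = 36.45, S_ud = 22.95, S_dd = 14.45
Terminal payoffs (K − S): max(-16.45, 0) = 0, max(-2.95, 0) = 0, max(5.55, 0) = 5.55
Node u (S = 27): continuation = e^(−0.08)·[0.4666·0.0000 + 0.5334·0.0000] = 0.0000; exercise value = 0.0000 ≤ continuation, so V_u = 0.0000
Node d (S = 17): continuation = e^(−0.08)·[0.4666·0.0000 + 0.5334·5.5500] = 2.7329; exercise value = 3.0000 > continuation, so V_d = 3.0000 (exercise)
Node 0 (S = 20): continuation = e^(−0.08)·[0.4666·0.0000 + 0.5334·3.0000] = 1.4772; exercise value = 0.0000 ≤ continuation, so V_0 = 1.4772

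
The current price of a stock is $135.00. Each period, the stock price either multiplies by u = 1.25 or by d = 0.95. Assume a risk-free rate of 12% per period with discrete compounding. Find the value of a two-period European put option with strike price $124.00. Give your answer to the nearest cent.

$0.32

Risk-neutral probability p = (1 + 0.12 − 0.95)/(1.25 − 0.95) = 0.1700/0.3000 = 0.5667
Terminal stock prices: S_uu = 210.9, S_ud = 160.3, S_dd = 121.8
Terminal payoffs (K − S): max(-86.94, 0) = 0, max(-36.31, 0) = 0, max(2.163, 0) = 2.163
Node u (S = 168.8): V_u = 1/1.12·[0.5667·0.0000 + 0.4333·0.0000] = 0.0000
Node d (S = 128.2): V_d = 1/1.12·[0.5667·0.0000 + 0.4333·2.1625] = 0.8367
Node 0 (S = 135): V_0 = 1/1.12·[0.5667·0.0000 + 0.4333·0.8367] = 0.3237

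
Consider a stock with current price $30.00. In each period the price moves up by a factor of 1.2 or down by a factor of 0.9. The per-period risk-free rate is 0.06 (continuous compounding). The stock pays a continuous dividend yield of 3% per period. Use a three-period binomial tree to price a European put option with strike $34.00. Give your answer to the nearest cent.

Per-period risk-free factor R = e^0.06 = 1.0618; dividend-adjusted growth = e^(0.06−0.03) = 1.0305.
Risk-neutral probability p = (1.0305 − 0.9)/(1.2 − 0.9) = 0.1305/0.3000 = 0.4348
Terminal stock prices: S_uuu = 51.84, S_uud = 38.88, S_udd = 29.16, S_ddd = 21.87
Terminal payoffs (K − S): max(-17.84, 0) = 0, max(-4.88, 0) = 0, max(4.84, 0) = 4.84, max(12.13, 0) = 12.13
Node uu (S = 43.2): V_uu = e^(−0.06)·[0.4348·0.0000 + 0.5652·0.0000] = 0.0000
Node ud (S = 32.4): V_ud = e^(−0.06)·[0.4348·0.0000 + 0.5652·4.8400] = 2.5760
Node dd (S = 24.3): V_dd = e^(−0.06)·[0.4348·4.8400 + 0.5652·12.1300] = 8.4382
Node u (S = 36): V_u = e^(−0.06)·[0.4348·0.0000 + 0.5652·2.5760] = 1.3711
Node d (S = 27): V_d = e^(−0.06)·[0.4348·2.5760 + 0.5652·8.4382] = 5.5461
Node 0 (S = 30): V_0 = e^(−0.06)·[0.4348·1.3711 + 0.5652·5.5461] = 3.5133

$3.51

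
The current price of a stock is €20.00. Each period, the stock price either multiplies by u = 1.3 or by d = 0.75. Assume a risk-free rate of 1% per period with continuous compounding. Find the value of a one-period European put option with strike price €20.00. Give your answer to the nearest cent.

€2.61

Risk-neutral probability p = (e^0.01 − 0.75)/(1.3 − 0.75) = 0.2601/0.5500 = 0.4728
Terminal stock prices: S_u = 26, S_d = 15
Terminal payoffs (K − S): max(-6, 0) = 0, max(5, 0) = 5
Node 0 (S = 20): V_0 = e^(−0.01)·[0.4728·0.0000 + 0.5272·5.0000] = 2.6097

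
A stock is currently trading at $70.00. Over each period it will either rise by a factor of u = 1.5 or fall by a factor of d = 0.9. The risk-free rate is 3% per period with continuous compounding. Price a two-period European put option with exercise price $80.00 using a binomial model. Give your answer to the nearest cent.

$13.44

Risk-neutral probability p = (e^0.03 − 0.9)/(1.5 − 0.9) = 0.1305/0.6000 = 0.2174
Terminal stock prices: S_uu = 157.5, S_ud = 94.5, S_dd = 56.7
Terminal payoffs (K − S): max(-77.5, 0) = 0, max(-14.5, 0) = 0, max(23.3, 0) = 23.3
Node u (S = 105): V_u = e^(−0.03)·[0.2174·0.0000 + 0.7826·0.0000] = 0.0000
Node d (S = 63): V_d = e^(−0.03)·[0.2174·0.0000 + 0.7826·23.3000] = 17.6951
Node 0 (S = 70): V_0 = e^(−0.03)·[0.2174·0.0000 + 0.7826·17.6951] = 13.4385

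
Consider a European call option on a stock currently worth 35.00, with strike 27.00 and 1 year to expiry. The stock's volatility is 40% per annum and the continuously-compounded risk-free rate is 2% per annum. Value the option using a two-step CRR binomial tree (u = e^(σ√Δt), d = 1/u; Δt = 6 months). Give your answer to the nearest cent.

10.67

CRR parameters: u = e^(σ√Δt) = e^(0.4·√0.5) = 1.3269, d = 1/u = 0.7536
Per-period rate: rΔt = 0.02·0.5 = 0.01, so R = e^0.01 = 1.0101
Risk-neutral probability p = (e^0.01 − 0.7536)/(1.3269 − 0.7536) = 0.2564/0.5733 = 0.4473
Terminal stock prices: S_uu = 61.62, S_ud = 35, S_dd = 19.88
Terminal payoffs (S − K): max(34.62, 0) = 34.62, max(8, 0) = 8, max(-7.121, 0) = 0
Node u (S = 46.44): V_u = e^(−0.01)·[0.4473·34.6229 + 0.5527·8.0000] = 19.7100
Node d (S = 26.38): V_d = e^(−0.01)·[0.4473·8.0000 + 0.5527·0.0000] = 3.5427
Node 0 (S = 35): V_0 = e^(−0.01)·[0.4473·19.7100 + 0.5527·3.5427] = 10.6670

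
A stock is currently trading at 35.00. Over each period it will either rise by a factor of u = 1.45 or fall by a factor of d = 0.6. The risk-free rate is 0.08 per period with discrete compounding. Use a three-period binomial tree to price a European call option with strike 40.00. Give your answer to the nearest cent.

Risk-neutral probability p = (1 + 0.08 − 0.6)/(1.45 − 0.6) = 0.4800/0.8500 = 0.5647
Terminal stock prices: S_uuu = 106.7, S_uud = 44.15, S_udd = 18.27, S_ddd = 7.56
Terminal payoffs (S − K): max(66.7, 0) = 66.7, max(4.153, 0) = 4.153, max(-21.73, 0) = 0, max(-32.44, 0) = 0
Node uu (S = 73.59): V_uu = 1/1.08·[0.5647·66.7019 + 0.4353·4.1525] = 36.5505
Node ud (S = 30.45): V_ud = 1/1.08·[0.5647·4.1525 + 0.4353·0.0000] = 2.1712
Node dd (S = 12.6): V_dd = 1/1.08·[0.5647·0.0000 + 0.4353·0.0000] = 0.0000
Node u (S = 50.75): V_u = 1/1.08·[0.5647·36.5505 + 0.4353·2.1712] = 19.9865
Node d (S = 21): V_d = 1/1.08·[0.5647·2.1712 + 0.4353·0.0000] = 1.1353
Node 0 (S = 35): V_0 = 1/1.08·[0.5647·19.9865 + 0.4353·1.1353] = 10.9080

10.91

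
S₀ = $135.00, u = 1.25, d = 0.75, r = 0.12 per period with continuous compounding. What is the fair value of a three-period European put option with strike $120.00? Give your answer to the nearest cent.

Risk-neutral probability p = (e^0.12 − 0.75)/(1.25 − 0.75) = 0.3775/0.5000 = 0.7550
Terminal stock prices: S_uuu = 263.7, S_uud = 158.2, S_udd = 94.92, S_ddd = 56.95
Terminal payoffs (K − S): max(-143.7, 0) = 0, max(-38.2, 0) = 0, max(25.08, 0) = 25.08, max(63.05, 0) = 63.05
Node uu (S = 210.9): V_uu = e^(−0.12)·[0.7550·0.0000 + 0.2450·0.0000] = 0.0000
Node ud (S = 126.6): V_ud = e^(−0.12)·[0.7550·0.0000 + 0.2450·25.0781] = 5.4495
Node dd (S = 75.94): V_dd = e^(−0.12)·[0.7550·25.0781 + 0.2450·63.0469] = 30.4930
Node u (S = 168.8): V_u = e^(−0.12)·[0.7550·0.0000 + 0.2450·5.4495] = 1.1842
Node d (S = 101.2): V_d = e^(−0.12)·[0.7550·5.4495 + 0.2450·30.4930] = 10.2752
Node 0 (S = 135): V_0 = e^(−0.12)·[0.7550·1.1842 + 0.2450·10.2752] = 3.0258

$3.03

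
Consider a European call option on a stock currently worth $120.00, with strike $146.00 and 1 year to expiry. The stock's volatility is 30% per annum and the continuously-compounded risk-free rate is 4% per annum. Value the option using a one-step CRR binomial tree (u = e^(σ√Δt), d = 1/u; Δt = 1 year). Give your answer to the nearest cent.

$7.56

CRR parameters: u = e^(σ√Δt) = e^(0.3·√1) = 1.3499, d = 1/u = 0.7408
Per-period rate: rΔt = 0.04·1 = 0.04, so R = e^0.04 = 1.0408
Risk-neutral probability p = (e^0.04 − 0.7408)/(1.3499 − 0.7408) = 0.3000/0.6090 = 0.4926
Terminal stock prices: S_u = 162, S_d = 88.9
Terminal payoffs (S − K): max(15.98, 0) = 15.98, max(-57.1, 0) = 0
Node 0 (S = 120): V_0 = e^(−0.04)·[0.4926·15.9831 + 0.5074·0.0000] = 7.5640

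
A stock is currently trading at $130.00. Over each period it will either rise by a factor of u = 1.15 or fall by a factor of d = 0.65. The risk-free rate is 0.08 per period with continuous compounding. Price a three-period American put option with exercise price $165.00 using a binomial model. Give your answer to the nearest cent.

Risk-neutral probability p = (e^0.08 − 0.65)/(1.15 − 0.65) = 0.4333/0.5000 = 0.8666
Terminal stock prices: S_uuu = 197.7, S_uud = 111.8, S_udd = 63.16, S_ddd = 35.7
Terminal payoffs (K − S): max(-32.71, 0) = 0, max(53.25, 0) = 53.25, max(101.8, 0) = 101.8, max(129.3, 0) = 129.3
Node uu (S = 171.9): continuation = e^(−0.08)·[0.8666·0.0000 + 0.1334·53.2488] = 6.5585; exercise value = 0.0000 ≤ continuation, so V_uu = 6.5585
Node ud (S = 97.17): continuation = e^(−0.08)·[0.8666·53.2488 + 0.1334·101.8362] = 55.1392; exercise value = 67.8250 > continuation, so V_ud = 67.8250 (exercise)
Node dd (S = 54.93): continuation = e^(−0.08)·[0.8666·101.8362 + 0.1334·129.2987] = 97.3892; exercise value = 110.0750 > continuation, so V_dd = 110.0750 (exercise)
Node u (S = 149.5): continuation = e^(−0.08)·[0.8666·6.5585 + 0.1334·67.8250] = 13.6003; exercise value = 15.5000 > continuation, so V_u = 15.5000 (exercise)
Node d (S = 84.5): continuation = e^(−0.08)·[0.8666·67.8250 + 0.1334·110.0750] = 67.8142; exercise value = 80.5000 > continuation, so V_d = 80.5000 (exercise)
Node 0 (S = 130): continuation = e^(−0.08)·[0.8666·15.5000 + 0.1334·80.5000] = 22.3142; exercise value = 35.0000 > continuation, so V_0 = 35.0000 (exercise)

$35.00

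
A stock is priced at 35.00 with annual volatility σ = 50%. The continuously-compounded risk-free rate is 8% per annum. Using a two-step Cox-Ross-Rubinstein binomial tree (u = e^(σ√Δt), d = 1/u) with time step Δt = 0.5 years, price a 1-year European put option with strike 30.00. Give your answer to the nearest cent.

CRR parameters: u = e^(σ√Δt) = e^(0.5·√0.5) = 1.4241, d = 1/u = 0.7022
Per-period rate: rΔt = 0.08·0.5 = 0.04, so R = e^0.04 = 1.0408
Risk-neutral probability p = (e^0.04 − 0.7022)/(1.4241 − 0.7022) = 0.3386/0.7219 = 0.4691
Terminal stock prices: S_uu = 70.98, S_ud = 35, S_dd = 17.26
Terminal payoffs (K − S): max(-40.98, 0) = 0, max(-5, 0) = 0, max(12.74, 0) = 12.74
Node u (S = 49.84): V_u = e^(−0.04)·[0.4691·0.0000 + 0.5309·0.0000] = 0.0000
Node d (S = 24.58): V_d = e^(−0.04)·[0.4691·0.0000 + 0.5309·12.7426] = 6.5004
Node 0 (S = 35): V_0 = e^(−0.04)·[0.4691·0.0000 + 0.5309·6.5004] = 3.3160

3.32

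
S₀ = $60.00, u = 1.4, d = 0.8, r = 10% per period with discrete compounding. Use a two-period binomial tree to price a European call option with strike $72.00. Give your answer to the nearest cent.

Risk-neutral probability p = (1 + 0.1 − 0.8)/(1.4 − 0.8) = 0.3000/0.6000 = 0.5000
Terminal stock prices: S_uu = 117.6, S_ud = 67.2, S_dd = 38.4
Terminal payoffs (S − K): max(45.6, 0) = 45.6, max(-4.8, 0) = 0, max(-33.6, 0) = 0
Node u (S = 84): V_u = 1/1.1·[0.5000·45.6000 + 0.5000·0.0000] = 20.7273
Node d (S = 48): V_d = 1/1.1·[0.5000·0.0000 + 0.5000·0.0000] = 0.0000
Node 0 (S = 60): V_0 = 1/1.1·[0.5000·20.7273 + 0.5000·0.0000] = 9.4215

$9.42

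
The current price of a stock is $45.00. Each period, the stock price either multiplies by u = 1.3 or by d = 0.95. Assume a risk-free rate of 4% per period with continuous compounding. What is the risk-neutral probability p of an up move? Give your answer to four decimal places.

Risk-neutral probability p = (e^0.04 − 0.95)/(1.3 − 0.95) = 0.0908/0.3500 = 0.2595

p = 0.2595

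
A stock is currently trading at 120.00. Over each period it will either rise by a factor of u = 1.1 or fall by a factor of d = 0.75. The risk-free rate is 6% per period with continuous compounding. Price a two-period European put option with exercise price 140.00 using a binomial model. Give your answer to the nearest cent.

Risk-neutral probability p = (e^0.06 − 0.75)/(1.1 − 0.75) = 0.3118/0.3500 = 0.8910
Terminal stock prices: S_uu = 145.2, S_ud = 99, S_dd = 67.5
Terminal payoffs (K − S): max(-5.2, 0) = 0, max(41, 0) = 41, max(72.5, 0) = 72.5
Node u (S = 132): V_u = e^(−0.06)·[0.8910·0.0000 + 0.1090·41.0000] = 4.2102
Node d (S = 90): V_d = e^(−0.06)·[0.8910·41.0000 + 0.1090·72.5000] = 41.8470
Node 0 (S = 120): V_0 = e^(−0.06)·[0.8910·4.2102 + 0.1090·41.8470] = 7.8299

7.83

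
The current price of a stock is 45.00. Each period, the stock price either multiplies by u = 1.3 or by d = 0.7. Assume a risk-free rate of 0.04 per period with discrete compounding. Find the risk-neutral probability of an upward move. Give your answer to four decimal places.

Risk-neutral probability p = (1 + 0.04 − 0.7)/(1.3 − 0.7) = 0.3400/0.6000 = 0.5667

p = 0.5667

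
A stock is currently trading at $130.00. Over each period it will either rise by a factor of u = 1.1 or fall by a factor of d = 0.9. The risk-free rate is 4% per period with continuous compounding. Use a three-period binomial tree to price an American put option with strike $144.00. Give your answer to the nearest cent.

Risk-neutral probability p = (e^0.04 − 0.9)/(1.1 − 0.9) = 0.1408/0.2000 = 0.7041
Terminal stock prices: S_uuu = 173, S_uud = 141.6, S_udd = 115.8, S_ddd = 94.77
Terminal payoffs (K − S): max(-29.03, 0) = 0, max(2.43, 0) = 2.43, max(28.17, 0) = 28.17, max(49.23, 0) = 49.23
Node uu (S = 157.3): continuation = e^(−0.04)·[0.7041·0.0000 + 0.2959·2.4300] = 0.6910; exercise value = 0.0000 ≤ continuation, so V_uu = 0.6910
Node ud (S = 128.7): continuation = e^(−0.04)·[0.7041·2.4300 + 0.2959·28.1700] = 9.6537; exercise value = 15.3000 > continuation, so V_ud = 15.3000 (exercise)
Node dd (S = 105.3): continuation = e^(−0.04)·[0.7041·28.1700 + 0.2959·49.2300] = 33.0537; exercise value = 38.7000 > continuation, so V_dd = 38.7000 (exercise)
Node u (S = 143): continuation = e^(−0.04)·[0.7041·0.6910 + 0.2959·15.3000] = 4.8178; exercise value = 1.0000 ≤ continuation, so V_u = 4.8178
Node d (S = 117): continuation = e^(−0.04)·[0.7041·15.3000 + 0.2959·38.7000] = 21.3537; exercise value = 27.0000 > continuation, so V_d = 27.0000 (exercise)
Node 0 (S = 130): continuation = e^(−0.04)·[0.7041·4.8178 + 0.2959·27.0000] = 10.9362; exercise value = 14.0000 > continuation, so V_0 = 14.0000 (exercise)

$14.00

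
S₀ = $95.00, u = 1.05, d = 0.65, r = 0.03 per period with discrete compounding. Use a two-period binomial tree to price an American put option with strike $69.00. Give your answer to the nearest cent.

$0.54

Risk-neutral probability p = (1 + 0.03 − 0.65)/(1.05 − 0.65) = 0.3800/0.4000 = 0.9500
Terminal stock prices: S_uu = 104.7, S_ud = 64.84, S_dd = 40.14
Terminal payoffs (K − S): max(-35.74, 0) = 0, max(4.162, 0) = 4.162, max(28.86, 0) = 28.86
Node u (S = 99.75): continuation = 1/1.03·[0.9500·0.0000 + 0.0500·4.1625] = 0.2021; exercise value = 0.0000 ≤ continuation, so V_u = 0.2021
Node d (S = 61.75): continuation = 1/1.03·[0.9500·4.1625 + 0.0500·28.8625] = 5.2403; exercise value = 7.2500 > continuation, so V_d = 7.2500 (exercise)
Node 0 (S = 95): continuation = 1/1.03·[0.9500·0.2021 + 0.0500·7.2500] = 0.5383; exercise value = 0.0000 ≤ continuation, so V_0 = 0.5383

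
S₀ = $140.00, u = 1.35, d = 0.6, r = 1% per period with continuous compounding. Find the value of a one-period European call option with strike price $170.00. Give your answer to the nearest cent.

$10.28

Risk-neutral probability p = (e^0.01 − 0.6)/(1.35 − 0.6) = 0.4101/0.7500 = 0.5467
Terminal stock prices: S_u = 189, S_d = 84
Terminal payoffs (S − K): max(19, 0) = 19, max(-86, 0) = 0
Node 0 (S = 140): V_0 = e^(−0.01)·[0.5467·19.0000 + 0.4533·0.0000] = 10.2846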